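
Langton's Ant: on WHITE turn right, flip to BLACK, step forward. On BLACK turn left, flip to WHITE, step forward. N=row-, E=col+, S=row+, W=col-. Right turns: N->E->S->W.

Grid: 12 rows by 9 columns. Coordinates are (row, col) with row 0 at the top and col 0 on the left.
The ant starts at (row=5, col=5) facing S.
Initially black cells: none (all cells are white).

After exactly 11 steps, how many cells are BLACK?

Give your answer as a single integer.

Step 1: on WHITE (5,5): turn R to W, flip to black, move to (5,4). |black|=1
Step 2: on WHITE (5,4): turn R to N, flip to black, move to (4,4). |black|=2
Step 3: on WHITE (4,4): turn R to E, flip to black, move to (4,5). |black|=3
Step 4: on WHITE (4,5): turn R to S, flip to black, move to (5,5). |black|=4
Step 5: on BLACK (5,5): turn L to E, flip to white, move to (5,6). |black|=3
Step 6: on WHITE (5,6): turn R to S, flip to black, move to (6,6). |black|=4
Step 7: on WHITE (6,6): turn R to W, flip to black, move to (6,5). |black|=5
Step 8: on WHITE (6,5): turn R to N, flip to black, move to (5,5). |black|=6
Step 9: on WHITE (5,5): turn R to E, flip to black, move to (5,6). |black|=7
Step 10: on BLACK (5,6): turn L to N, flip to white, move to (4,6). |black|=6
Step 11: on WHITE (4,6): turn R to E, flip to black, move to (4,7). |black|=7

Answer: 7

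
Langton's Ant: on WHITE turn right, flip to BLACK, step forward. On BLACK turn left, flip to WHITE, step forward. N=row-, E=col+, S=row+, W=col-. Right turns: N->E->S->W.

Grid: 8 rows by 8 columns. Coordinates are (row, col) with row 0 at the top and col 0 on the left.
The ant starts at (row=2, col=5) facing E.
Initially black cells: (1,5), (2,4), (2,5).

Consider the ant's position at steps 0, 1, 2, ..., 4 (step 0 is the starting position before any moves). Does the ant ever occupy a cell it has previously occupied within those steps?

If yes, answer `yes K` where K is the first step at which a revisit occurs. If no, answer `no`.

Step 1: on BLACK (2,5): turn L to N, flip to white, move to (1,5). |black|=2 — new cell
Step 2: on BLACK (1,5): turn L to W, flip to white, move to (1,4). |black|=1 — new cell
Step 3: on WHITE (1,4): turn R to N, flip to black, move to (0,4). |black|=2 — new cell
Step 4: on WHITE (0,4): turn R to E, flip to black, move to (0,5). |black|=3 — new cell
No revisit within 4 steps.

Answer: no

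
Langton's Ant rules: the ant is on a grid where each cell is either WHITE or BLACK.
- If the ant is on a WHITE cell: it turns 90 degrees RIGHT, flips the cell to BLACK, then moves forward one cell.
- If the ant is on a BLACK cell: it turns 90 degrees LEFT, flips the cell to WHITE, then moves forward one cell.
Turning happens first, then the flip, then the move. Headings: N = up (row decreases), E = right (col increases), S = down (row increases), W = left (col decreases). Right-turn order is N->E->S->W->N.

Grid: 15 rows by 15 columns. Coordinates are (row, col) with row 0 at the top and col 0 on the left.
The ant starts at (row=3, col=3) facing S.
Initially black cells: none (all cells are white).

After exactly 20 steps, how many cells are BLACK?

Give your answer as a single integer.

Answer: 6

Derivation:
Step 1: on WHITE (3,3): turn R to W, flip to black, move to (3,2). |black|=1
Step 2: on WHITE (3,2): turn R to N, flip to black, move to (2,2). |black|=2
Step 3: on WHITE (2,2): turn R to E, flip to black, move to (2,3). |black|=3
Step 4: on WHITE (2,3): turn R to S, flip to black, move to (3,3). |black|=4
Step 5: on BLACK (3,3): turn L to E, flip to white, move to (3,4). |black|=3
Step 6: on WHITE (3,4): turn R to S, flip to black, move to (4,4). |black|=4
Step 7: on WHITE (4,4): turn R to W, flip to black, move to (4,3). |black|=5
Step 8: on WHITE (4,3): turn R to N, flip to black, move to (3,3). |black|=6
Step 9: on WHITE (3,3): turn R to E, flip to black, move to (3,4). |black|=7
Step 10: on BLACK (3,4): turn L to N, flip to white, move to (2,4). |black|=6
Step 11: on WHITE (2,4): turn R to E, flip to black, move to (2,5). |black|=7
Step 12: on WHITE (2,5): turn R to S, flip to black, move to (3,5). |black|=8
Step 13: on WHITE (3,5): turn R to W, flip to black, move to (3,4). |black|=9
Step 14: on WHITE (3,4): turn R to N, flip to black, move to (2,4). |black|=10
Step 15: on BLACK (2,4): turn L to W, flip to white, move to (2,3). |black|=9
Step 16: on BLACK (2,3): turn L to S, flip to white, move to (3,3). |black|=8
Step 17: on BLACK (3,3): turn L to E, flip to white, move to (3,4). |black|=7
Step 18: on BLACK (3,4): turn L to N, flip to white, move to (2,4). |black|=6
Step 19: on WHITE (2,4): turn R to E, flip to black, move to (2,5). |black|=7
Step 20: on BLACK (2,5): turn L to N, flip to white, move to (1,5). |black|=6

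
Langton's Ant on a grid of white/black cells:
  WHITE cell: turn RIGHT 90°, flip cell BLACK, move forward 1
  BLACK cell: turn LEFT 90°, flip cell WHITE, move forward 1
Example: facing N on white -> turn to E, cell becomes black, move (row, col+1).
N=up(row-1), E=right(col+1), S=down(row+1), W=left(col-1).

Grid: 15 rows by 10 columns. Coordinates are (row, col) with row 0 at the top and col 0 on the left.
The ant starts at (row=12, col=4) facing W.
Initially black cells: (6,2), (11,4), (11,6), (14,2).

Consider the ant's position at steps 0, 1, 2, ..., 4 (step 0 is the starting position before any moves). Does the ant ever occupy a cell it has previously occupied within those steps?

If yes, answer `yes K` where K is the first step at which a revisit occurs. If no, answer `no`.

Answer: no

Derivation:
Step 1: on WHITE (12,4): turn R to N, flip to black, move to (11,4). |black|=5 — new cell
Step 2: on BLACK (11,4): turn L to W, flip to white, move to (11,3). |black|=4 — new cell
Step 3: on WHITE (11,3): turn R to N, flip to black, move to (10,3). |black|=5 — new cell
Step 4: on WHITE (10,3): turn R to E, flip to black, move to (10,4). |black|=6 — new cell
No revisit within 4 steps.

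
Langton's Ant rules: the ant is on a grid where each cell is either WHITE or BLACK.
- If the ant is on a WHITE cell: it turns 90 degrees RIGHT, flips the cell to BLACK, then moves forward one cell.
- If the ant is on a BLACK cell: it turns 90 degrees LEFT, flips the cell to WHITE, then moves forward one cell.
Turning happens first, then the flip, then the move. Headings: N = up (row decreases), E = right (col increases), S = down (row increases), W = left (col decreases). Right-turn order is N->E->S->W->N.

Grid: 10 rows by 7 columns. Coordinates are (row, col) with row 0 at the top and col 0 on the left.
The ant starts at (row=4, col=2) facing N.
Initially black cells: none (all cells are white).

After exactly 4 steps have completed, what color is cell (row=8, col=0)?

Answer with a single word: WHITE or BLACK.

Step 1: on WHITE (4,2): turn R to E, flip to black, move to (4,3). |black|=1
Step 2: on WHITE (4,3): turn R to S, flip to black, move to (5,3). |black|=2
Step 3: on WHITE (5,3): turn R to W, flip to black, move to (5,2). |black|=3
Step 4: on WHITE (5,2): turn R to N, flip to black, move to (4,2). |black|=4

Answer: WHITE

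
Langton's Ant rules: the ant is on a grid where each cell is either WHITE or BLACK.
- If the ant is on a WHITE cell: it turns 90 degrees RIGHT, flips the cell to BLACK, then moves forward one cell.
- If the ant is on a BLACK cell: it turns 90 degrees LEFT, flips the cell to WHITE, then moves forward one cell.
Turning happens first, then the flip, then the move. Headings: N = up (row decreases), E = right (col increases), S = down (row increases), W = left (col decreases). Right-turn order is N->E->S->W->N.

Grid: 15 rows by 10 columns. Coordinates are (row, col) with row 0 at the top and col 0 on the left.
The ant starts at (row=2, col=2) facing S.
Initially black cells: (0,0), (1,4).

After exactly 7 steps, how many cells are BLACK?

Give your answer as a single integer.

Answer: 7

Derivation:
Step 1: on WHITE (2,2): turn R to W, flip to black, move to (2,1). |black|=3
Step 2: on WHITE (2,1): turn R to N, flip to black, move to (1,1). |black|=4
Step 3: on WHITE (1,1): turn R to E, flip to black, move to (1,2). |black|=5
Step 4: on WHITE (1,2): turn R to S, flip to black, move to (2,2). |black|=6
Step 5: on BLACK (2,2): turn L to E, flip to white, move to (2,3). |black|=5
Step 6: on WHITE (2,3): turn R to S, flip to black, move to (3,3). |black|=6
Step 7: on WHITE (3,3): turn R to W, flip to black, move to (3,2). |black|=7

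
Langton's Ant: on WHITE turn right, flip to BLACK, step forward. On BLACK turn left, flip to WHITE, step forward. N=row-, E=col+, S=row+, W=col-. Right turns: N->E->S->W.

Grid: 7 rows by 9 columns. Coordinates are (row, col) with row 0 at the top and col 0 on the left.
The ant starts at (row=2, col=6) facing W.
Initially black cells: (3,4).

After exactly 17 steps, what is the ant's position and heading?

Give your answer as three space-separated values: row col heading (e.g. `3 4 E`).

Step 1: on WHITE (2,6): turn R to N, flip to black, move to (1,6). |black|=2
Step 2: on WHITE (1,6): turn R to E, flip to black, move to (1,7). |black|=3
Step 3: on WHITE (1,7): turn R to S, flip to black, move to (2,7). |black|=4
Step 4: on WHITE (2,7): turn R to W, flip to black, move to (2,6). |black|=5
Step 5: on BLACK (2,6): turn L to S, flip to white, move to (3,6). |black|=4
Step 6: on WHITE (3,6): turn R to W, flip to black, move to (3,5). |black|=5
Step 7: on WHITE (3,5): turn R to N, flip to black, move to (2,5). |black|=6
Step 8: on WHITE (2,5): turn R to E, flip to black, move to (2,6). |black|=7
Step 9: on WHITE (2,6): turn R to S, flip to black, move to (3,6). |black|=8
Step 10: on BLACK (3,6): turn L to E, flip to white, move to (3,7). |black|=7
Step 11: on WHITE (3,7): turn R to S, flip to black, move to (4,7). |black|=8
Step 12: on WHITE (4,7): turn R to W, flip to black, move to (4,6). |black|=9
Step 13: on WHITE (4,6): turn R to N, flip to black, move to (3,6). |black|=10
Step 14: on WHITE (3,6): turn R to E, flip to black, move to (3,7). |black|=11
Step 15: on BLACK (3,7): turn L to N, flip to white, move to (2,7). |black|=10
Step 16: on BLACK (2,7): turn L to W, flip to white, move to (2,6). |black|=9
Step 17: on BLACK (2,6): turn L to S, flip to white, move to (3,6). |black|=8

Answer: 3 6 S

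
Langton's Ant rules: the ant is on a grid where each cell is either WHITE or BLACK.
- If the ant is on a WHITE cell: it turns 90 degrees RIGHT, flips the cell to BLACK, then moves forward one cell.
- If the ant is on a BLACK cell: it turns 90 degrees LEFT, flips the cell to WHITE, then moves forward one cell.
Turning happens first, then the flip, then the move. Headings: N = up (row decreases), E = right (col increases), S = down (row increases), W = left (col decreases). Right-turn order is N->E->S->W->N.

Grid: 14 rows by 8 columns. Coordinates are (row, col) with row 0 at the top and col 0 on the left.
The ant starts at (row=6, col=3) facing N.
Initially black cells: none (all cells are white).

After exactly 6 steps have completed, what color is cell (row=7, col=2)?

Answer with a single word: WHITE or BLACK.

Step 1: on WHITE (6,3): turn R to E, flip to black, move to (6,4). |black|=1
Step 2: on WHITE (6,4): turn R to S, flip to black, move to (7,4). |black|=2
Step 3: on WHITE (7,4): turn R to W, flip to black, move to (7,3). |black|=3
Step 4: on WHITE (7,3): turn R to N, flip to black, move to (6,3). |black|=4
Step 5: on BLACK (6,3): turn L to W, flip to white, move to (6,2). |black|=3
Step 6: on WHITE (6,2): turn R to N, flip to black, move to (5,2). |black|=4

Answer: WHITE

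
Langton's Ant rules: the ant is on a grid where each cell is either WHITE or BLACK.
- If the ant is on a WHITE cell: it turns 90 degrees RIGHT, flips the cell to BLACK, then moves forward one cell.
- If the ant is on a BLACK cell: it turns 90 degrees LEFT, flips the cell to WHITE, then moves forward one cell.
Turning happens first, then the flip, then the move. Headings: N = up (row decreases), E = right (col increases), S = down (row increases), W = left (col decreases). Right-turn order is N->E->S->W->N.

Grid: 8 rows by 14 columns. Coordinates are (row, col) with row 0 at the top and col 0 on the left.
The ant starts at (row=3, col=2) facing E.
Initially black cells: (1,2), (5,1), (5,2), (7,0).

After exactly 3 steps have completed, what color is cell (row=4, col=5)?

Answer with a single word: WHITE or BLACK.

Step 1: on WHITE (3,2): turn R to S, flip to black, move to (4,2). |black|=5
Step 2: on WHITE (4,2): turn R to W, flip to black, move to (4,1). |black|=6
Step 3: on WHITE (4,1): turn R to N, flip to black, move to (3,1). |black|=7

Answer: WHITE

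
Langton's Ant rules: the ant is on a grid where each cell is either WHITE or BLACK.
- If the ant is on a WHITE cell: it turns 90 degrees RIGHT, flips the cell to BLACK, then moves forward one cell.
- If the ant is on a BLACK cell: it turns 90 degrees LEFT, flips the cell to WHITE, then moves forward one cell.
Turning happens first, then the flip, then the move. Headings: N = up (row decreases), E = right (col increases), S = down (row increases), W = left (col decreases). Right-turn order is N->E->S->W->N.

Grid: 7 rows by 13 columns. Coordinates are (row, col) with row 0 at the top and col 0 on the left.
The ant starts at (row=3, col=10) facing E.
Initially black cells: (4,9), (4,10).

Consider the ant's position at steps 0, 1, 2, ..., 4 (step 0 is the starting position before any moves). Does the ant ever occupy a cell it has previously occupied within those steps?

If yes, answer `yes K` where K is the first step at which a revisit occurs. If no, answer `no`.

Step 1: on WHITE (3,10): turn R to S, flip to black, move to (4,10). |black|=3 — new cell
Step 2: on BLACK (4,10): turn L to E, flip to white, move to (4,11). |black|=2 — new cell
Step 3: on WHITE (4,11): turn R to S, flip to black, move to (5,11). |black|=3 — new cell
Step 4: on WHITE (5,11): turn R to W, flip to black, move to (5,10). |black|=4 — new cell
No revisit within 4 steps.

Answer: no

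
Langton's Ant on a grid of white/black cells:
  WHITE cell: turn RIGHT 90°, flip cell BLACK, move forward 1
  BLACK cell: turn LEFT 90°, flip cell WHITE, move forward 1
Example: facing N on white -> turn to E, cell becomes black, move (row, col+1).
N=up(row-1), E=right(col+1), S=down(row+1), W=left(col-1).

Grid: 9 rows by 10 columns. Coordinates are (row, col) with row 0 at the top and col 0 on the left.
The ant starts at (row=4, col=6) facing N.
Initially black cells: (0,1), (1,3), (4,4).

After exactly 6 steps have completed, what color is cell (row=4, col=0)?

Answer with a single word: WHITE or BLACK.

Step 1: on WHITE (4,6): turn R to E, flip to black, move to (4,7). |black|=4
Step 2: on WHITE (4,7): turn R to S, flip to black, move to (5,7). |black|=5
Step 3: on WHITE (5,7): turn R to W, flip to black, move to (5,6). |black|=6
Step 4: on WHITE (5,6): turn R to N, flip to black, move to (4,6). |black|=7
Step 5: on BLACK (4,6): turn L to W, flip to white, move to (4,5). |black|=6
Step 6: on WHITE (4,5): turn R to N, flip to black, move to (3,5). |black|=7

Answer: WHITE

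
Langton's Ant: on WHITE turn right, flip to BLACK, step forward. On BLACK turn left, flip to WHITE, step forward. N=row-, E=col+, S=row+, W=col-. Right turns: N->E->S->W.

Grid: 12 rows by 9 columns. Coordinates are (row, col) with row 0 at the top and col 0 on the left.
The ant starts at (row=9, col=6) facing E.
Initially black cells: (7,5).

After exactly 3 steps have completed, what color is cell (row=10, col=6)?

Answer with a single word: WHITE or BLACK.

Answer: BLACK

Derivation:
Step 1: on WHITE (9,6): turn R to S, flip to black, move to (10,6). |black|=2
Step 2: on WHITE (10,6): turn R to W, flip to black, move to (10,5). |black|=3
Step 3: on WHITE (10,5): turn R to N, flip to black, move to (9,5). |black|=4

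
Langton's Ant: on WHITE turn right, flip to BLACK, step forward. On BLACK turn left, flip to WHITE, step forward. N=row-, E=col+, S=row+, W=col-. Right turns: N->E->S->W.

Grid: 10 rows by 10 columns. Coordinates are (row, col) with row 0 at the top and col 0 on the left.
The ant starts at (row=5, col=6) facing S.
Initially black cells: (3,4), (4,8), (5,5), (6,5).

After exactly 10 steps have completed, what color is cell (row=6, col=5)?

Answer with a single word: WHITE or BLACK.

Step 1: on WHITE (5,6): turn R to W, flip to black, move to (5,5). |black|=5
Step 2: on BLACK (5,5): turn L to S, flip to white, move to (6,5). |black|=4
Step 3: on BLACK (6,5): turn L to E, flip to white, move to (6,6). |black|=3
Step 4: on WHITE (6,6): turn R to S, flip to black, move to (7,6). |black|=4
Step 5: on WHITE (7,6): turn R to W, flip to black, move to (7,5). |black|=5
Step 6: on WHITE (7,5): turn R to N, flip to black, move to (6,5). |black|=6
Step 7: on WHITE (6,5): turn R to E, flip to black, move to (6,6). |black|=7
Step 8: on BLACK (6,6): turn L to N, flip to white, move to (5,6). |black|=6
Step 9: on BLACK (5,6): turn L to W, flip to white, move to (5,5). |black|=5
Step 10: on WHITE (5,5): turn R to N, flip to black, move to (4,5). |black|=6

Answer: BLACK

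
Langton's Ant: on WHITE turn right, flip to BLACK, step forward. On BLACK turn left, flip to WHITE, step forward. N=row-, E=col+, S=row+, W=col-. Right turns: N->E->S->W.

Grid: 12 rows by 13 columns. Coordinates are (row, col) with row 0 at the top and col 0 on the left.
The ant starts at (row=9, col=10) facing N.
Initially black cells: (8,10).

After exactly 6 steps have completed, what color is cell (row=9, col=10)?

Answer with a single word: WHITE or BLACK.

Answer: WHITE

Derivation:
Step 1: on WHITE (9,10): turn R to E, flip to black, move to (9,11). |black|=2
Step 2: on WHITE (9,11): turn R to S, flip to black, move to (10,11). |black|=3
Step 3: on WHITE (10,11): turn R to W, flip to black, move to (10,10). |black|=4
Step 4: on WHITE (10,10): turn R to N, flip to black, move to (9,10). |black|=5
Step 5: on BLACK (9,10): turn L to W, flip to white, move to (9,9). |black|=4
Step 6: on WHITE (9,9): turn R to N, flip to black, move to (8,9). |black|=5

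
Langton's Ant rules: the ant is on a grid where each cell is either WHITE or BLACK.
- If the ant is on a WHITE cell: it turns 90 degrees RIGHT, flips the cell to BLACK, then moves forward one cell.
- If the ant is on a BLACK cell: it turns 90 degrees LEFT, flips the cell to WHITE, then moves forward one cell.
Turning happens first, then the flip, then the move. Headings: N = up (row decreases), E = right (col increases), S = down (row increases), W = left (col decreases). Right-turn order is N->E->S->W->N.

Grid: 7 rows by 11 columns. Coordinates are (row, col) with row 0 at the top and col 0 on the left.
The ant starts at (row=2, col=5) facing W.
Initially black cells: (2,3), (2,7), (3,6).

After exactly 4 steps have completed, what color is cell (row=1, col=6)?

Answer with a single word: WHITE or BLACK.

Answer: BLACK

Derivation:
Step 1: on WHITE (2,5): turn R to N, flip to black, move to (1,5). |black|=4
Step 2: on WHITE (1,5): turn R to E, flip to black, move to (1,6). |black|=5
Step 3: on WHITE (1,6): turn R to S, flip to black, move to (2,6). |black|=6
Step 4: on WHITE (2,6): turn R to W, flip to black, move to (2,5). |black|=7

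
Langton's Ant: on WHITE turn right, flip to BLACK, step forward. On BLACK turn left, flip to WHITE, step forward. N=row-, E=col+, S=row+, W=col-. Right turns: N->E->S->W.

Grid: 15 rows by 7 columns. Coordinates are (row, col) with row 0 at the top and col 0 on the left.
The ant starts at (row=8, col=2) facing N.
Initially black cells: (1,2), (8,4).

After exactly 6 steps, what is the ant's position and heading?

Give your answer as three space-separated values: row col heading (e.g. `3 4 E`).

Step 1: on WHITE (8,2): turn R to E, flip to black, move to (8,3). |black|=3
Step 2: on WHITE (8,3): turn R to S, flip to black, move to (9,3). |black|=4
Step 3: on WHITE (9,3): turn R to W, flip to black, move to (9,2). |black|=5
Step 4: on WHITE (9,2): turn R to N, flip to black, move to (8,2). |black|=6
Step 5: on BLACK (8,2): turn L to W, flip to white, move to (8,1). |black|=5
Step 6: on WHITE (8,1): turn R to N, flip to black, move to (7,1). |black|=6

Answer: 7 1 N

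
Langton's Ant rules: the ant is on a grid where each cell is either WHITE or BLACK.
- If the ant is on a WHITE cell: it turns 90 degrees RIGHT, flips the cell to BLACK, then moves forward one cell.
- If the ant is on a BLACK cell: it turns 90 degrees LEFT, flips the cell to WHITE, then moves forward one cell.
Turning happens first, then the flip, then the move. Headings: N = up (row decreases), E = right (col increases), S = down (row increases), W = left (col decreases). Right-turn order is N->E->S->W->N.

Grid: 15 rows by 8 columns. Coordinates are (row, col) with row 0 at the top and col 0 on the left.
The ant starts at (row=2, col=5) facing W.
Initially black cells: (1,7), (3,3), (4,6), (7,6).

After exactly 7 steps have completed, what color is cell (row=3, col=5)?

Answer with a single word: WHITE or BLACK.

Answer: BLACK

Derivation:
Step 1: on WHITE (2,5): turn R to N, flip to black, move to (1,5). |black|=5
Step 2: on WHITE (1,5): turn R to E, flip to black, move to (1,6). |black|=6
Step 3: on WHITE (1,6): turn R to S, flip to black, move to (2,6). |black|=7
Step 4: on WHITE (2,6): turn R to W, flip to black, move to (2,5). |black|=8
Step 5: on BLACK (2,5): turn L to S, flip to white, move to (3,5). |black|=7
Step 6: on WHITE (3,5): turn R to W, flip to black, move to (3,4). |black|=8
Step 7: on WHITE (3,4): turn R to N, flip to black, move to (2,4). |black|=9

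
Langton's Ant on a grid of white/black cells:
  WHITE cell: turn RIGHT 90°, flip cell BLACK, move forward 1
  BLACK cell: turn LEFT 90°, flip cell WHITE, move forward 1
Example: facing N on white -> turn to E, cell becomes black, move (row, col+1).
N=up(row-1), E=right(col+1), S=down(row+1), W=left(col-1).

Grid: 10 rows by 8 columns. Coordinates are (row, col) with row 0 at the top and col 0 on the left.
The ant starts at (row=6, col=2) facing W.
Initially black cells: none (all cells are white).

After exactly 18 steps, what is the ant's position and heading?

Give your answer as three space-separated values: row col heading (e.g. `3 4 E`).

Step 1: on WHITE (6,2): turn R to N, flip to black, move to (5,2). |black|=1
Step 2: on WHITE (5,2): turn R to E, flip to black, move to (5,3). |black|=2
Step 3: on WHITE (5,3): turn R to S, flip to black, move to (6,3). |black|=3
Step 4: on WHITE (6,3): turn R to W, flip to black, move to (6,2). |black|=4
Step 5: on BLACK (6,2): turn L to S, flip to white, move to (7,2). |black|=3
Step 6: on WHITE (7,2): turn R to W, flip to black, move to (7,1). |black|=4
Step 7: on WHITE (7,1): turn R to N, flip to black, move to (6,1). |black|=5
Step 8: on WHITE (6,1): turn R to E, flip to black, move to (6,2). |black|=6
Step 9: on WHITE (6,2): turn R to S, flip to black, move to (7,2). |black|=7
Step 10: on BLACK (7,2): turn L to E, flip to white, move to (7,3). |black|=6
Step 11: on WHITE (7,3): turn R to S, flip to black, move to (8,3). |black|=7
Step 12: on WHITE (8,3): turn R to W, flip to black, move to (8,2). |black|=8
Step 13: on WHITE (8,2): turn R to N, flip to black, move to (7,2). |black|=9
Step 14: on WHITE (7,2): turn R to E, flip to black, move to (7,3). |black|=10
Step 15: on BLACK (7,3): turn L to N, flip to white, move to (6,3). |black|=9
Step 16: on BLACK (6,3): turn L to W, flip to white, move to (6,2). |black|=8
Step 17: on BLACK (6,2): turn L to S, flip to white, move to (7,2). |black|=7
Step 18: on BLACK (7,2): turn L to E, flip to white, move to (7,3). |black|=6

Answer: 7 3 E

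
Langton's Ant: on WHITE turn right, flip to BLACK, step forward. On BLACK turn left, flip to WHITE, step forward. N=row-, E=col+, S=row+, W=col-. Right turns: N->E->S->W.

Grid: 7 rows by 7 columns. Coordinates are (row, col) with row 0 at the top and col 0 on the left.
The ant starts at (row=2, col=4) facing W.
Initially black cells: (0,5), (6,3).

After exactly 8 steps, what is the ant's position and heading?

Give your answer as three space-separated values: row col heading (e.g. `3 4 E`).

Step 1: on WHITE (2,4): turn R to N, flip to black, move to (1,4). |black|=3
Step 2: on WHITE (1,4): turn R to E, flip to black, move to (1,5). |black|=4
Step 3: on WHITE (1,5): turn R to S, flip to black, move to (2,5). |black|=5
Step 4: on WHITE (2,5): turn R to W, flip to black, move to (2,4). |black|=6
Step 5: on BLACK (2,4): turn L to S, flip to white, move to (3,4). |black|=5
Step 6: on WHITE (3,4): turn R to W, flip to black, move to (3,3). |black|=6
Step 7: on WHITE (3,3): turn R to N, flip to black, move to (2,3). |black|=7
Step 8: on WHITE (2,3): turn R to E, flip to black, move to (2,4). |black|=8

Answer: 2 4 E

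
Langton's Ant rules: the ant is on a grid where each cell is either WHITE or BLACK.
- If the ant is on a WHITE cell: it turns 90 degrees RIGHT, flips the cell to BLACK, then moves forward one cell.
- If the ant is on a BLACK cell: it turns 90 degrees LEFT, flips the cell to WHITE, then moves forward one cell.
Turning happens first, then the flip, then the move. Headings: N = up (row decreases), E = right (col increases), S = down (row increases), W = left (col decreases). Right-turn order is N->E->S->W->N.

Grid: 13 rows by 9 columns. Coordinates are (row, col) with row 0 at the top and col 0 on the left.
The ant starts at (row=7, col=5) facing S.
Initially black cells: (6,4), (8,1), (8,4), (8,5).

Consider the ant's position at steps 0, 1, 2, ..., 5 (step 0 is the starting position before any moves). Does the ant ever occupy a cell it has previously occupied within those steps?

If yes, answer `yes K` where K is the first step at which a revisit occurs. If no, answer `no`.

Answer: no

Derivation:
Step 1: on WHITE (7,5): turn R to W, flip to black, move to (7,4). |black|=5 — new cell
Step 2: on WHITE (7,4): turn R to N, flip to black, move to (6,4). |black|=6 — new cell
Step 3: on BLACK (6,4): turn L to W, flip to white, move to (6,3). |black|=5 — new cell
Step 4: on WHITE (6,3): turn R to N, flip to black, move to (5,3). |black|=6 — new cell
Step 5: on WHITE (5,3): turn R to E, flip to black, move to (5,4). |black|=7 — new cell
No revisit within 5 steps.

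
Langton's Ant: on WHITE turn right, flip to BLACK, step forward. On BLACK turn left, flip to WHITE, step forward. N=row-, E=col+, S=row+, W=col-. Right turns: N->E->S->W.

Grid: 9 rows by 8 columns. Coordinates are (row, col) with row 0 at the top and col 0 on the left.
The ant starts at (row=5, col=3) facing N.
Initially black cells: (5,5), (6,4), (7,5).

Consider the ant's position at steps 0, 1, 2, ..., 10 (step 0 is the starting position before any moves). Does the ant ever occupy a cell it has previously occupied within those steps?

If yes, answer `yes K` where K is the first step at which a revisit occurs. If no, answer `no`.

Step 1: on WHITE (5,3): turn R to E, flip to black, move to (5,4). |black|=4 — new cell
Step 2: on WHITE (5,4): turn R to S, flip to black, move to (6,4). |black|=5 — new cell
Step 3: on BLACK (6,4): turn L to E, flip to white, move to (6,5). |black|=4 — new cell
Step 4: on WHITE (6,5): turn R to S, flip to black, move to (7,5). |black|=5 — new cell
Step 5: on BLACK (7,5): turn L to E, flip to white, move to (7,6). |black|=4 — new cell
Step 6: on WHITE (7,6): turn R to S, flip to black, move to (8,6). |black|=5 — new cell
Step 7: on WHITE (8,6): turn R to W, flip to black, move to (8,5). |black|=6 — new cell
Step 8: on WHITE (8,5): turn R to N, flip to black, move to (7,5). |black|=7 — REVISIT

Answer: yes 8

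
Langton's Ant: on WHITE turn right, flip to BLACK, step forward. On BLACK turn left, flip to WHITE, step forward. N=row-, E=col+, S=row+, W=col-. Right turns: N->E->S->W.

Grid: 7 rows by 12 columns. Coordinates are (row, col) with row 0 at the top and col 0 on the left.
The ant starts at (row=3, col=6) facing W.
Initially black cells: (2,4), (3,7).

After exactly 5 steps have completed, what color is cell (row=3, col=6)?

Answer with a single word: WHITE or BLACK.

Answer: BLACK

Derivation:
Step 1: on WHITE (3,6): turn R to N, flip to black, move to (2,6). |black|=3
Step 2: on WHITE (2,6): turn R to E, flip to black, move to (2,7). |black|=4
Step 3: on WHITE (2,7): turn R to S, flip to black, move to (3,7). |black|=5
Step 4: on BLACK (3,7): turn L to E, flip to white, move to (3,8). |black|=4
Step 5: on WHITE (3,8): turn R to S, flip to black, move to (4,8). |black|=5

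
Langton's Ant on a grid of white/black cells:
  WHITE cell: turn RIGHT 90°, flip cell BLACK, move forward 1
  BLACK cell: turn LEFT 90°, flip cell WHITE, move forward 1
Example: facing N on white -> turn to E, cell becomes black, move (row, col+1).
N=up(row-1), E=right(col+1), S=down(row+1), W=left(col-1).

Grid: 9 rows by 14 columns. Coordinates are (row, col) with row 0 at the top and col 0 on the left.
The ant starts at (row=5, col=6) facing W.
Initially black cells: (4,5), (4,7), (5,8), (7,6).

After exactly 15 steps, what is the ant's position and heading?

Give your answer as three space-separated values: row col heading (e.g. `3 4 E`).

Answer: 3 7 N

Derivation:
Step 1: on WHITE (5,6): turn R to N, flip to black, move to (4,6). |black|=5
Step 2: on WHITE (4,6): turn R to E, flip to black, move to (4,7). |black|=6
Step 3: on BLACK (4,7): turn L to N, flip to white, move to (3,7). |black|=5
Step 4: on WHITE (3,7): turn R to E, flip to black, move to (3,8). |black|=6
Step 5: on WHITE (3,8): turn R to S, flip to black, move to (4,8). |black|=7
Step 6: on WHITE (4,8): turn R to W, flip to black, move to (4,7). |black|=8
Step 7: on WHITE (4,7): turn R to N, flip to black, move to (3,7). |black|=9
Step 8: on BLACK (3,7): turn L to W, flip to white, move to (3,6). |black|=8
Step 9: on WHITE (3,6): turn R to N, flip to black, move to (2,6). |black|=9
Step 10: on WHITE (2,6): turn R to E, flip to black, move to (2,7). |black|=10
Step 11: on WHITE (2,7): turn R to S, flip to black, move to (3,7). |black|=11
Step 12: on WHITE (3,7): turn R to W, flip to black, move to (3,6). |black|=12
Step 13: on BLACK (3,6): turn L to S, flip to white, move to (4,6). |black|=11
Step 14: on BLACK (4,6): turn L to E, flip to white, move to (4,7). |black|=10
Step 15: on BLACK (4,7): turn L to N, flip to white, move to (3,7). |black|=9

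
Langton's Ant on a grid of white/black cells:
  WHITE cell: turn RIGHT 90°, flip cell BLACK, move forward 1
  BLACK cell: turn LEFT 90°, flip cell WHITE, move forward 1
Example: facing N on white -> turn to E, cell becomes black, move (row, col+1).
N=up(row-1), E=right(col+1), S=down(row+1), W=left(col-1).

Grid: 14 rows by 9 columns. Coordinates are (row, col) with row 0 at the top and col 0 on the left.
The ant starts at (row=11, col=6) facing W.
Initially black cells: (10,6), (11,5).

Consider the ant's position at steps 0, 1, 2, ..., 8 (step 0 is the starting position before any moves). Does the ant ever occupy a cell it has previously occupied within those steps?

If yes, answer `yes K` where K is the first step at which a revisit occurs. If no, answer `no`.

Answer: yes 5

Derivation:
Step 1: on WHITE (11,6): turn R to N, flip to black, move to (10,6). |black|=3 — new cell
Step 2: on BLACK (10,6): turn L to W, flip to white, move to (10,5). |black|=2 — new cell
Step 3: on WHITE (10,5): turn R to N, flip to black, move to (9,5). |black|=3 — new cell
Step 4: on WHITE (9,5): turn R to E, flip to black, move to (9,6). |black|=4 — new cell
Step 5: on WHITE (9,6): turn R to S, flip to black, move to (10,6). |black|=5 — REVISIT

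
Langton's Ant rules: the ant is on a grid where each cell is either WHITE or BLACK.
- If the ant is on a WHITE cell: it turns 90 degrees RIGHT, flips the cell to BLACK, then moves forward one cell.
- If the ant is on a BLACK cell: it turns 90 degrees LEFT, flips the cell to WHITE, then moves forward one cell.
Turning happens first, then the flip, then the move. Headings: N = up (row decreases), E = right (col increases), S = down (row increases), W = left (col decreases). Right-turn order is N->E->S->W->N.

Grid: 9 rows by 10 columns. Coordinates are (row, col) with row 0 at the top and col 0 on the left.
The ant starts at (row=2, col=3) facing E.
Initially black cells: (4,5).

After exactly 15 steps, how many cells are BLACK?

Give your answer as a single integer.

Step 1: on WHITE (2,3): turn R to S, flip to black, move to (3,3). |black|=2
Step 2: on WHITE (3,3): turn R to W, flip to black, move to (3,2). |black|=3
Step 3: on WHITE (3,2): turn R to N, flip to black, move to (2,2). |black|=4
Step 4: on WHITE (2,2): turn R to E, flip to black, move to (2,3). |black|=5
Step 5: on BLACK (2,3): turn L to N, flip to white, move to (1,3). |black|=4
Step 6: on WHITE (1,3): turn R to E, flip to black, move to (1,4). |black|=5
Step 7: on WHITE (1,4): turn R to S, flip to black, move to (2,4). |black|=6
Step 8: on WHITE (2,4): turn R to W, flip to black, move to (2,3). |black|=7
Step 9: on WHITE (2,3): turn R to N, flip to black, move to (1,3). |black|=8
Step 10: on BLACK (1,3): turn L to W, flip to white, move to (1,2). |black|=7
Step 11: on WHITE (1,2): turn R to N, flip to black, move to (0,2). |black|=8
Step 12: on WHITE (0,2): turn R to E, flip to black, move to (0,3). |black|=9
Step 13: on WHITE (0,3): turn R to S, flip to black, move to (1,3). |black|=10
Step 14: on WHITE (1,3): turn R to W, flip to black, move to (1,2). |black|=11
Step 15: on BLACK (1,2): turn L to S, flip to white, move to (2,2). |black|=10

Answer: 10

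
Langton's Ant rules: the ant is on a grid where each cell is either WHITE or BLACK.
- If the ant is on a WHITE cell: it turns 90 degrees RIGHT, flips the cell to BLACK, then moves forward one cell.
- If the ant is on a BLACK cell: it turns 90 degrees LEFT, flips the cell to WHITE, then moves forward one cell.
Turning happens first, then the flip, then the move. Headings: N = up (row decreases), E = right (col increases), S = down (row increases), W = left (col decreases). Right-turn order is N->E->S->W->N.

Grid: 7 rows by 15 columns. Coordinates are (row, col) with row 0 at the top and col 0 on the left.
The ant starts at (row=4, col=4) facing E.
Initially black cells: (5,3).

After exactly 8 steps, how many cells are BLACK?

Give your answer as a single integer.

Step 1: on WHITE (4,4): turn R to S, flip to black, move to (5,4). |black|=2
Step 2: on WHITE (5,4): turn R to W, flip to black, move to (5,3). |black|=3
Step 3: on BLACK (5,3): turn L to S, flip to white, move to (6,3). |black|=2
Step 4: on WHITE (6,3): turn R to W, flip to black, move to (6,2). |black|=3
Step 5: on WHITE (6,2): turn R to N, flip to black, move to (5,2). |black|=4
Step 6: on WHITE (5,2): turn R to E, flip to black, move to (5,3). |black|=5
Step 7: on WHITE (5,3): turn R to S, flip to black, move to (6,3). |black|=6
Step 8: on BLACK (6,3): turn L to E, flip to white, move to (6,4). |black|=5

Answer: 5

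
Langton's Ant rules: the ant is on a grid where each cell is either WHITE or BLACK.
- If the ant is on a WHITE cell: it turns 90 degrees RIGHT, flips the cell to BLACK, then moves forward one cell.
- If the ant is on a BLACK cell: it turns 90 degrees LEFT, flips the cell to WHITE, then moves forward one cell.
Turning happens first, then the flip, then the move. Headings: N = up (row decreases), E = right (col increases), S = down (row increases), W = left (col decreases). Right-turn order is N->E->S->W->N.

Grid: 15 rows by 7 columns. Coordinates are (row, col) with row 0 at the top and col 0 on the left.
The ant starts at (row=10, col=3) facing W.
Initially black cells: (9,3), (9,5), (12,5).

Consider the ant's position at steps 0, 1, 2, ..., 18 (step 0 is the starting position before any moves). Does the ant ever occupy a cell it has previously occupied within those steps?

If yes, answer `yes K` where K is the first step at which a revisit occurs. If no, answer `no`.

Answer: yes 5

Derivation:
Step 1: on WHITE (10,3): turn R to N, flip to black, move to (9,3). |black|=4 — new cell
Step 2: on BLACK (9,3): turn L to W, flip to white, move to (9,2). |black|=3 — new cell
Step 3: on WHITE (9,2): turn R to N, flip to black, move to (8,2). |black|=4 — new cell
Step 4: on WHITE (8,2): turn R to E, flip to black, move to (8,3). |black|=5 — new cell
Step 5: on WHITE (8,3): turn R to S, flip to black, move to (9,3). |black|=6 — REVISIT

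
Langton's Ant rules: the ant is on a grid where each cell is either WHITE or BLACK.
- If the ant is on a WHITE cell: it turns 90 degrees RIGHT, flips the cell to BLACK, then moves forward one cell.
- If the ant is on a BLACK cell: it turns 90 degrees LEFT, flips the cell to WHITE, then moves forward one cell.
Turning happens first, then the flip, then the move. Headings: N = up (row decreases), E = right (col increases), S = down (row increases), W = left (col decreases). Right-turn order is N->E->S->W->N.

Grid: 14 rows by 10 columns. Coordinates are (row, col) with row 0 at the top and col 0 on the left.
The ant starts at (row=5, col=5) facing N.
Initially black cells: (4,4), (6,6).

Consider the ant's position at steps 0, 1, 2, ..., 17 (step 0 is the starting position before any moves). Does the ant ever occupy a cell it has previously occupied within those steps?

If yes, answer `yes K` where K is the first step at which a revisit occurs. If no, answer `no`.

Answer: yes 6

Derivation:
Step 1: on WHITE (5,5): turn R to E, flip to black, move to (5,6). |black|=3 — new cell
Step 2: on WHITE (5,6): turn R to S, flip to black, move to (6,6). |black|=4 — new cell
Step 3: on BLACK (6,6): turn L to E, flip to white, move to (6,7). |black|=3 — new cell
Step 4: on WHITE (6,7): turn R to S, flip to black, move to (7,7). |black|=4 — new cell
Step 5: on WHITE (7,7): turn R to W, flip to black, move to (7,6). |black|=5 — new cell
Step 6: on WHITE (7,6): turn R to N, flip to black, move to (6,6). |black|=6 — REVISIT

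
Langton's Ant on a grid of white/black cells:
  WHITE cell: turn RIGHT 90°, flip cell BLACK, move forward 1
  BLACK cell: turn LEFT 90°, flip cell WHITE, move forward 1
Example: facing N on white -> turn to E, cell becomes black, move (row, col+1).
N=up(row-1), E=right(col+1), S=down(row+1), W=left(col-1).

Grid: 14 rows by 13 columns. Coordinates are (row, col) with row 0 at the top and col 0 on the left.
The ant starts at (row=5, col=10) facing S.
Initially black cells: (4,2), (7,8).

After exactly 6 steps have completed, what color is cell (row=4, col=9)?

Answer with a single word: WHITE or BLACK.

Answer: BLACK

Derivation:
Step 1: on WHITE (5,10): turn R to W, flip to black, move to (5,9). |black|=3
Step 2: on WHITE (5,9): turn R to N, flip to black, move to (4,9). |black|=4
Step 3: on WHITE (4,9): turn R to E, flip to black, move to (4,10). |black|=5
Step 4: on WHITE (4,10): turn R to S, flip to black, move to (5,10). |black|=6
Step 5: on BLACK (5,10): turn L to E, flip to white, move to (5,11). |black|=5
Step 6: on WHITE (5,11): turn R to S, flip to black, move to (6,11). |black|=6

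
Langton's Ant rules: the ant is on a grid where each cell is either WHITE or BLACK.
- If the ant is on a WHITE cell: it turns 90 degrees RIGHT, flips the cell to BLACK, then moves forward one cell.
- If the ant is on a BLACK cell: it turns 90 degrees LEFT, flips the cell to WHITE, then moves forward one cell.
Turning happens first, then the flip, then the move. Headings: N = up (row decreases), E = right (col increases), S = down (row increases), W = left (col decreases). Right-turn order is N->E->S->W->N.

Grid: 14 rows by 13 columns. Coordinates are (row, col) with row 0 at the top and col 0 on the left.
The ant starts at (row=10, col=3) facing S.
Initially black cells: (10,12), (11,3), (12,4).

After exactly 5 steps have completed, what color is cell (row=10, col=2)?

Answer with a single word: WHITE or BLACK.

Answer: BLACK

Derivation:
Step 1: on WHITE (10,3): turn R to W, flip to black, move to (10,2). |black|=4
Step 2: on WHITE (10,2): turn R to N, flip to black, move to (9,2). |black|=5
Step 3: on WHITE (9,2): turn R to E, flip to black, move to (9,3). |black|=6
Step 4: on WHITE (9,3): turn R to S, flip to black, move to (10,3). |black|=7
Step 5: on BLACK (10,3): turn L to E, flip to white, move to (10,4). |black|=6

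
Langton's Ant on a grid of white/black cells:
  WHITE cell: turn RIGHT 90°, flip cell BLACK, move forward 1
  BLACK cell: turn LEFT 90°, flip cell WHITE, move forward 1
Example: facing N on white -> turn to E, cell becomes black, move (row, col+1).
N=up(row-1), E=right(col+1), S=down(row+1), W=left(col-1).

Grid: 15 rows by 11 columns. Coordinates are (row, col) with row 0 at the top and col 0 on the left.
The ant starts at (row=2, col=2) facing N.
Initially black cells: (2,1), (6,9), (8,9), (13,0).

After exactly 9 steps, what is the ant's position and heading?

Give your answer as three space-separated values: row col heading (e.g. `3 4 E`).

Answer: 2 1 E

Derivation:
Step 1: on WHITE (2,2): turn R to E, flip to black, move to (2,3). |black|=5
Step 2: on WHITE (2,3): turn R to S, flip to black, move to (3,3). |black|=6
Step 3: on WHITE (3,3): turn R to W, flip to black, move to (3,2). |black|=7
Step 4: on WHITE (3,2): turn R to N, flip to black, move to (2,2). |black|=8
Step 5: on BLACK (2,2): turn L to W, flip to white, move to (2,1). |black|=7
Step 6: on BLACK (2,1): turn L to S, flip to white, move to (3,1). |black|=6
Step 7: on WHITE (3,1): turn R to W, flip to black, move to (3,0). |black|=7
Step 8: on WHITE (3,0): turn R to N, flip to black, move to (2,0). |black|=8
Step 9: on WHITE (2,0): turn R to E, flip to black, move to (2,1). |black|=9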